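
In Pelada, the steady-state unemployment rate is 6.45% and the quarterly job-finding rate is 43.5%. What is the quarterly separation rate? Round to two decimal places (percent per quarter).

From u* = s/(s+f): s = u·f/(1−u).
s = 0.0645 × 43.5 / (1 − 0.0645) = 2.8058 / 0.9355 ≈ 3.00% per quarter.

Separation rate ≈ 3.00% per quarter.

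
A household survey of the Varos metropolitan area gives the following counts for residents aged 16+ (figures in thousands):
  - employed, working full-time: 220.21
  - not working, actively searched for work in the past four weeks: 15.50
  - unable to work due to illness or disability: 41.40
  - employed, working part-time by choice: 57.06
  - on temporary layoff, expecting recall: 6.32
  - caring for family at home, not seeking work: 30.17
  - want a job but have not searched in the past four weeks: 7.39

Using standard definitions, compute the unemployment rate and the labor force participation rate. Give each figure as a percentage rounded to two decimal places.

Unemployment rate ≈ 7.30%; labor force participation rate ≈ 79.11%.

Employed = 220.21 + 57.06 = 277.27 thousand.
Unemployed = 15.50 + 6.32 = 21.82 thousand (jobless and actively searching, or on temporary layoff).
Labor force = 277.27 + 21.82 = 299.09 thousand.
Not in labor force = 41.40 + 30.17 + 7.39 = 78.96 thousand (those not working and not actively searching are outside the labor force — including those who want a job but have given up searching).
Civilian working-age population = 299.09 + 78.96 = 378.05 thousand.
Unemployment rate = 21.82 / 299.09 = 7.30%.
Labor force participation rate = 299.09 / 378.05 = 79.11%.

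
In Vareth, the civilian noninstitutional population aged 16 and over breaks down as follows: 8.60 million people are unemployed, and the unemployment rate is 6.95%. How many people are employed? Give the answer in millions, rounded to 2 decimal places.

About 115.14 million are employed.

Labor force = U / u = 8.60 / 0.0695 ≈ 123.74 million.
Employed = labor force − unemployed = 123.74 − 8.60 = 115.14 million.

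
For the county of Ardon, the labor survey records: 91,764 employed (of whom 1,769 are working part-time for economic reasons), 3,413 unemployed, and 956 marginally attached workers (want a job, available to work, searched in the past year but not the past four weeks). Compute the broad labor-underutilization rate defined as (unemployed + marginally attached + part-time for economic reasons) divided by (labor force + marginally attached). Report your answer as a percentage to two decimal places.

Labor force = 91,764 + 3,413 = 95,177.
Numerator = 3,413 + 956 + 1,769 = 6,138.
Denominator = 95,177 + 956 = 96,133.
Broad rate = 6,138 / 96,133 = 6.38%.

Broad underutilization rate ≈ 6.38%.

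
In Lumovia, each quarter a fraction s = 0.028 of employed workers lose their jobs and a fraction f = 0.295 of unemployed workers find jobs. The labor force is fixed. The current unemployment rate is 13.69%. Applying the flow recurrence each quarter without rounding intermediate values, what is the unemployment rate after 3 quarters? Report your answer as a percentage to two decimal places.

Unemployment rate after three quarters ≈ 10.23%.

With a fixed labor force, u_{t+1} = u_t + s·(1−u_t) − f·u_t = u_t·(1−s−f) + s.
Here 1−s−f = 0.677 and s = 0.028.
u_1 = 0.136900 × 0.677 + 0.028 = 0.120681.
u_2 = 0.120681 × 0.677 + 0.028 = 0.109701.
u_3 = 0.109701 × 0.677 + 0.028 = 0.102268.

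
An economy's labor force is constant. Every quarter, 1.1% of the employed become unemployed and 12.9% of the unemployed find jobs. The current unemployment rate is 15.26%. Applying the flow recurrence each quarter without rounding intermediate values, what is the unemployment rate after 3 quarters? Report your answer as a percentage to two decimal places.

With a fixed labor force, u_{t+1} = u_t + s·(1−u_t) − f·u_t = u_t·(1−s−f) + s.
Here 1−s−f = 0.860 and s = 0.011.
u_1 = 0.152600 × 0.860 + 0.011 = 0.142236.
u_2 = 0.142236 × 0.860 + 0.011 = 0.133323.
u_3 = 0.133323 × 0.860 + 0.011 = 0.125658.

Unemployment rate after three quarters ≈ 12.57%.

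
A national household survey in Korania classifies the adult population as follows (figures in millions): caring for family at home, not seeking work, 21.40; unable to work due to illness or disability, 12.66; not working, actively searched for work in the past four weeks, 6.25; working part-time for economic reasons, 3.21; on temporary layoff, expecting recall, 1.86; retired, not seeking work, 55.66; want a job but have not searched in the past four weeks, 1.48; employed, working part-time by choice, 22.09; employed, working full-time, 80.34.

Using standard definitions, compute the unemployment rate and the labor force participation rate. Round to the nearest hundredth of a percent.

Unemployment rate ≈ 7.13%; labor force participation rate ≈ 55.50%.

Employed = 3.21 + 22.09 + 80.34 = 105.64 million (anyone who worked, including part-time for economic reasons, counts as employed).
Unemployed = 6.25 + 1.86 = 8.11 million (jobless and actively searching, or on temporary layoff).
Labor force = 105.64 + 8.11 = 113.75 million.
Not in labor force = 21.40 + 12.66 + 55.66 + 1.48 = 91.20 million (those not working and not actively searching are outside the labor force — including those who want a job but have given up searching).
Civilian working-age population = 113.75 + 91.20 = 204.95 million.
Unemployment rate = 8.11 / 113.75 = 7.13%.
Labor force participation rate = 113.75 / 204.95 = 55.50%.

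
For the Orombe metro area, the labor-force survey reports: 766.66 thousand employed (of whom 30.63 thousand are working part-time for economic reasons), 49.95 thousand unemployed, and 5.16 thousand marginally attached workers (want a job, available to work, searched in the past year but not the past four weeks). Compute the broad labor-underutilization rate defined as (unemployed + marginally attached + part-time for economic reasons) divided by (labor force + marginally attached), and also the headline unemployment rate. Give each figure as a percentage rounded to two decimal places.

Labor force = 766.66 + 49.95 = 816.61 thousand.
Numerator = 49.95 + 5.16 + 30.63 = 85.74 thousand.
Denominator = 816.61 + 5.16 = 821.77 thousand.
Broad rate = 85.74 / 821.77 = 10.43%.
Headline unemployment rate = 49.95 / 816.61 = 6.12%.

Broad underutilization rate ≈ 10.43%; headline unemployment rate ≈ 6.12%.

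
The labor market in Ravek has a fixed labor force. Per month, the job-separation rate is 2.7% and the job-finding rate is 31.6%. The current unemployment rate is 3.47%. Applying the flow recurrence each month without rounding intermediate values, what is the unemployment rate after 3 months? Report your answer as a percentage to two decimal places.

Unemployment rate after three months ≈ 6.62%.

With a fixed labor force, u_{t+1} = u_t + s·(1−u_t) − f·u_t = u_t·(1−s−f) + s.
Here 1−s−f = 0.657 and s = 0.027.
u_1 = 0.034700 × 0.657 + 0.027 = 0.049798.
u_2 = 0.049798 × 0.657 + 0.027 = 0.059717.
u_3 = 0.059717 × 0.657 + 0.027 = 0.066234.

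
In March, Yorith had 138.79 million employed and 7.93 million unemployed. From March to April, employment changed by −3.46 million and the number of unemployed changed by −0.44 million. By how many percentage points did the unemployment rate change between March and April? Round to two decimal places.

March: labor force = 138.79 + 7.93 = 146.72; u = 7.93/146.72 = 5.40%.
April: labor force = 135.33 + 7.49 = 142.82; u = 7.49/142.82 = 5.24%.
Change = 5.24% − 5.40% = −0.16 pp.

The unemployment rate changed by −0.16 percentage points.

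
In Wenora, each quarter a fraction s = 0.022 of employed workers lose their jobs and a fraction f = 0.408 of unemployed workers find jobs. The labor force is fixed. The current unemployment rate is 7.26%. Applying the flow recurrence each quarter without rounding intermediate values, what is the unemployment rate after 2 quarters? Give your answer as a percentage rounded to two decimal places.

With a fixed labor force, u_{t+1} = u_t + s·(1−u_t) − f·u_t = u_t·(1−s−f) + s.
Here 1−s−f = 0.570 and s = 0.022.
u_1 = 0.072600 × 0.570 + 0.022 = 0.063382.
u_2 = 0.063382 × 0.570 + 0.022 = 0.058128.

Unemployment rate after two quarters ≈ 5.81%.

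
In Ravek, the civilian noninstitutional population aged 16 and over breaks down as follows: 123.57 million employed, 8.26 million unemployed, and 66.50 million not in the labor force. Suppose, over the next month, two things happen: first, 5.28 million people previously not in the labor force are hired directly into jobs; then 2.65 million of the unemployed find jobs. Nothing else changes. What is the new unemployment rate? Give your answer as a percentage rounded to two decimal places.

New unemployment rate ≈ 4.09%.

Initially, labor force = 123.57 + 8.26 = 131.83 million, so u = 8.26/131.83 = 6.27%.
After the first change, employed and labor force both rise by 5.28; unemployed unchanged → E = 128.85, U = 8.26, labor force = 137.11 million.
After the second change, unemployed falls and employed rises by 2.65; labor force unchanged → E = 131.50, U = 5.61, labor force = 137.11 million.
New unemployment rate = 5.61 / 137.11 = 4.09%.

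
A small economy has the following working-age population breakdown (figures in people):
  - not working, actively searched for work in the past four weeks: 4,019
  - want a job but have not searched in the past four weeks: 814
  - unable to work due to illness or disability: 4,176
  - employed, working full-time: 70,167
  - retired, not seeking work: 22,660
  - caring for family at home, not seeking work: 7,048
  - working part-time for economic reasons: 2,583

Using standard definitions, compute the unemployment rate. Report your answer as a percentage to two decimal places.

Employed = 70,167 + 2,583 = 72,750 (anyone who worked, including part-time for economic reasons, counts as employed).
Unemployed = 4,019.
Labor force = 72,750 + 4,019 = 76,769.
Unemployment rate = 4,019 / 76,769 = 5.24%.

Unemployment rate ≈ 5.24%.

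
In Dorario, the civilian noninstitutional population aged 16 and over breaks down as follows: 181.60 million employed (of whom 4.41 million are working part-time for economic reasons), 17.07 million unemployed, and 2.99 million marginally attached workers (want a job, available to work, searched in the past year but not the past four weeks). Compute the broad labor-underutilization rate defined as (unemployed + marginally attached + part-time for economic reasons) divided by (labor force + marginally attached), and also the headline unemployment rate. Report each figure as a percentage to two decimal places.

Labor force = 181.60 + 17.07 = 198.67 million.
Numerator = 17.07 + 2.99 + 4.41 = 24.47 million.
Denominator = 198.67 + 2.99 = 201.66 million.
Broad rate = 24.47 / 201.66 = 12.13%.
Headline unemployment rate = 17.07 / 198.67 = 8.59%.

Broad underutilization rate ≈ 12.13%; headline unemployment rate ≈ 8.59%.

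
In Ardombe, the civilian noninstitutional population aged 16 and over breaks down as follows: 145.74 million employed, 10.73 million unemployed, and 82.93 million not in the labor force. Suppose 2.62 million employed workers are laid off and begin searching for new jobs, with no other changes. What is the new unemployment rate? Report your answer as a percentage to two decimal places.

New unemployment rate ≈ 8.53%.

Initially, labor force = 145.74 + 10.73 = 156.47 million, so u = 10.73/156.47 = 6.86%.
After the change, employed falls and unemployed rises by 2.62; labor force unchanged → E = 143.12, U = 13.35, labor force = 156.47 million.
New unemployment rate = 13.35 / 156.47 = 8.53%.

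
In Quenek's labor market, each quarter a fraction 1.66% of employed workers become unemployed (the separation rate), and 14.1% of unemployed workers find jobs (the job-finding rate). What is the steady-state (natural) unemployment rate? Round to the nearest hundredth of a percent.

At steady state the flows balance: s·E = f·U, so U/(E+U) = s/(s+f).
u* = 1.66 / (1.66 + 14.1) = 1.66 / 15.76 = 10.53%.

Steady-state unemployment rate ≈ 10.53%.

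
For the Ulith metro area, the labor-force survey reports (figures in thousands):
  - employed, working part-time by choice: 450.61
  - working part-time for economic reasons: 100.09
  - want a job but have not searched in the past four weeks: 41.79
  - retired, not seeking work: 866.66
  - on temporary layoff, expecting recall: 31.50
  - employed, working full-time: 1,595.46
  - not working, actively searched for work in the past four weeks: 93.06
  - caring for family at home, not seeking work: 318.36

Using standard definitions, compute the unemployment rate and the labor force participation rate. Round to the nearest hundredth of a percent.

Employed = 450.61 + 100.09 + 1,595.46 = 2,146.16 thousand (anyone who worked, including part-time for economic reasons, counts as employed).
Unemployed = 31.50 + 93.06 = 124.56 thousand (jobless and actively searching, or on temporary layoff).
Labor force = 2,146.16 + 124.56 = 2,270.72 thousand.
Not in labor force = 41.79 + 866.66 + 318.36 = 1,226.81 thousand (those not working and not actively searching are outside the labor force — including those who want a job but have given up searching).
Civilian working-age population = 2,270.72 + 1,226.81 = 3,497.53 thousand.
Unemployment rate = 124.56 / 2,270.72 = 5.49%.
Labor force participation rate = 2,270.72 / 3,497.53 = 64.92%.

Unemployment rate ≈ 5.49%; labor force participation rate ≈ 64.92%.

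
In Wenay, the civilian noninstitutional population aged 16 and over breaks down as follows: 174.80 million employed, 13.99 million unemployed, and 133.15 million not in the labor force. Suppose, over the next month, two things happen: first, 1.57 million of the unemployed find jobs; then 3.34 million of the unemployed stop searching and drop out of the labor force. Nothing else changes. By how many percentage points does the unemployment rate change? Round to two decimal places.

Initially, labor force = 174.80 + 13.99 = 188.79 million, so u = 13.99/188.79 = 7.41%.
After the first change, unemployed falls and employed rises by 1.57; labor force unchanged → E = 176.37, U = 12.42, labor force = 188.79 million.
After the second change, unemployed and labor force both fall by 3.34 → E = 176.37, U = 9.08, labor force = 185.45 million.
New unemployment rate = 9.08 / 185.45 = 4.90%.
Change = 4.90% − 7.41% = −2.51 percentage points.

The unemployment rate changes by −2.51 percentage points.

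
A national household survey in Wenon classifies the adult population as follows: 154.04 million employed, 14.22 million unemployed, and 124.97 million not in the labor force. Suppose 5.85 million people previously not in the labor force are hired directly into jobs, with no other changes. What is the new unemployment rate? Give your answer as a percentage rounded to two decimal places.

Initially, labor force = 154.04 + 14.22 = 168.26 million, so u = 14.22/168.26 = 8.45%.
After the change, employed and labor force both rise by 5.85; unemployed unchanged → E = 159.89, U = 14.22, labor force = 174.11 million.
New unemployment rate = 14.22 / 174.11 = 8.17%.

New unemployment rate ≈ 8.17%.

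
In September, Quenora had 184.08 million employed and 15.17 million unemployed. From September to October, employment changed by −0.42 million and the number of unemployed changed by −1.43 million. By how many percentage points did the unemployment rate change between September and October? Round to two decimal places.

The unemployment rate changed by −0.65 percentage points.

September: labor force = 184.08 + 15.17 = 199.25; u = 15.17/199.25 = 7.61%.
October: labor force = 183.66 + 13.74 = 197.40; u = 13.74/197.40 = 6.96%.
Change = 6.96% − 7.61% = −0.65 pp.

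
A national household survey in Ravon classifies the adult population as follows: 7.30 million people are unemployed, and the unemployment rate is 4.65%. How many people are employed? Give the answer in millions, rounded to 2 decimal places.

Labor force = U / u = 7.30 / 0.0465 ≈ 156.99 million.
Employed = labor force − unemployed = 156.99 − 7.30 = 149.69 million.

About 149.69 million are employed.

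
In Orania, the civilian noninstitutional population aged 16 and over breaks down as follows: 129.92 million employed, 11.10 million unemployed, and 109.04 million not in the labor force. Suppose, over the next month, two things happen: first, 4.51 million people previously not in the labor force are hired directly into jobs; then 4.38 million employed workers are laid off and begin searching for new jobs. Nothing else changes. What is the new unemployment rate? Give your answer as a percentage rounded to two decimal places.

New unemployment rate ≈ 10.64%.

Initially, labor force = 129.92 + 11.10 = 141.02 million, so u = 11.10/141.02 = 7.87%.
After the first change, employed and labor force both rise by 4.51; unemployed unchanged → E = 134.43, U = 11.10, labor force = 145.53 million.
After the second change, employed falls and unemployed rises by 4.38; labor force unchanged → E = 130.05, U = 15.48, labor force = 145.53 million.
New unemployment rate = 15.48 / 145.53 = 10.64%.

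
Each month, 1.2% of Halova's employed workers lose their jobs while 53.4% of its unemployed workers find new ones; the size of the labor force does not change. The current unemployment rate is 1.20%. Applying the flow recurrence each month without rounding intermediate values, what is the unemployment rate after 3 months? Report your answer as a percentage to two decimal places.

With a fixed labor force, u_{t+1} = u_t + s·(1−u_t) − f·u_t = u_t·(1−s−f) + s.
Here 1−s−f = 0.454 and s = 0.012.
u_1 = 0.012000 × 0.454 + 0.012 = 0.017448.
u_2 = 0.017448 × 0.454 + 0.012 = 0.019921.
u_3 = 0.019921 × 0.454 + 0.012 = 0.021044.

Unemployment rate after three months ≈ 2.10%.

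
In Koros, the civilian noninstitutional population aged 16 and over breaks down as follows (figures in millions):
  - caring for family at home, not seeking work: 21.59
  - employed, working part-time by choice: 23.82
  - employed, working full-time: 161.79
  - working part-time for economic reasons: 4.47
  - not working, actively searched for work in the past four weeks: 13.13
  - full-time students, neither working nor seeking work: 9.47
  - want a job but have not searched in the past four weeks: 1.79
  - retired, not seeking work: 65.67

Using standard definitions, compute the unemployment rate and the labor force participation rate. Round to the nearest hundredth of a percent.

Unemployment rate ≈ 6.46%; labor force participation rate ≈ 67.35%.

Employed = 23.82 + 161.79 + 4.47 = 190.08 million (anyone who worked, including part-time for economic reasons, counts as employed).
Unemployed = 13.13 million.
Labor force = 190.08 + 13.13 = 203.21 million.
Not in labor force = 21.59 + 9.47 + 1.79 + 65.67 = 98.52 million (those not working and not actively searching are outside the labor force — including those who want a job but have given up searching).
Civilian working-age population = 203.21 + 98.52 = 301.73 million.
Unemployment rate = 13.13 / 203.21 = 6.46%.
Labor force participation rate = 203.21 / 301.73 = 67.35%.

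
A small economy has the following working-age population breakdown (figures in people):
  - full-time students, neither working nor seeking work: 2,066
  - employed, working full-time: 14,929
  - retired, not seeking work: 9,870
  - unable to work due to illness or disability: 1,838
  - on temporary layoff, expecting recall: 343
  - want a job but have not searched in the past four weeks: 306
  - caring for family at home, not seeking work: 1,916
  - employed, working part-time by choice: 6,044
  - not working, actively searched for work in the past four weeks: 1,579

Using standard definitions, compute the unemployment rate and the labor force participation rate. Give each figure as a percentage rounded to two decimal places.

Employed = 14,929 + 6,044 = 20,973.
Unemployed = 343 + 1,579 = 1,922 (jobless and actively searching, or on temporary layoff).
Labor force = 20,973 + 1,922 = 22,895.
Not in labor force = 2,066 + 9,870 + 1,838 + 306 + 1,916 = 15,996 (those not working and not actively searching are outside the labor force — including those who want a job but have given up searching).
Civilian working-age population = 22,895 + 15,996 = 38,891.
Unemployment rate = 1,922 / 22,895 = 8.39%.
Labor force participation rate = 22,895 / 38,891 = 58.87%.

Unemployment rate ≈ 8.39%; labor force participation rate ≈ 58.87%.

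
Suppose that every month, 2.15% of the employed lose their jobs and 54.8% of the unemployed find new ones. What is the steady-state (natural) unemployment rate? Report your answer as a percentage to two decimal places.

At steady state the flows balance: s·E = f·U, so U/(E+U) = s/(s+f).
u* = 2.15 / (2.15 + 54.8) = 2.15 / 56.95 = 3.78%.

Steady-state unemployment rate ≈ 3.78%.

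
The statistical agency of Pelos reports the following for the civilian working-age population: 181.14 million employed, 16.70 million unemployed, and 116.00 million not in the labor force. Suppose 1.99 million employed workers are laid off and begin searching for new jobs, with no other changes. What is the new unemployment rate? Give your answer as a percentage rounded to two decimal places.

Initially, labor force = 181.14 + 16.70 = 197.84 million, so u = 16.70/197.84 = 8.44%.
After the change, employed falls and unemployed rises by 1.99; labor force unchanged → E = 179.15, U = 18.69, labor force = 197.84 million.
New unemployment rate = 18.69 / 197.84 = 9.45%.

New unemployment rate ≈ 9.45%.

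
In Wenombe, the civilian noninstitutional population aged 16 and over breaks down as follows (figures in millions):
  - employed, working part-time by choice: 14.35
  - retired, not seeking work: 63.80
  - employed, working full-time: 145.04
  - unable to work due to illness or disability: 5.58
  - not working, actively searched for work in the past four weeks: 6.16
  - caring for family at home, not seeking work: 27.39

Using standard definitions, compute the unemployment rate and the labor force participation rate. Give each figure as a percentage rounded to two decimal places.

Unemployment rate ≈ 3.72%; labor force participation rate ≈ 63.11%.

Employed = 14.35 + 145.04 = 159.39 million.
Unemployed = 6.16 million.
Labor force = 159.39 + 6.16 = 165.55 million.
Not in labor force = 63.80 + 5.58 + 27.39 = 96.77 million (those not working and not actively searching are outside the labor force).
Civilian working-age population = 165.55 + 96.77 = 262.32 million.
Unemployment rate = 6.16 / 165.55 = 3.72%.
Labor force participation rate = 165.55 / 262.32 = 63.11%.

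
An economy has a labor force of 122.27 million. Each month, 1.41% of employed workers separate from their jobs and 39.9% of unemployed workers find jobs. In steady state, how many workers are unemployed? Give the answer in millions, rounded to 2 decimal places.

Steady-state unemployment rate u* = s/(s+f) = 1.41/(1.41+39.9) = 0.034132.
Unemployed = u* × labor force = 0.034132 × 122.27 ≈ 4.17 million.

About 4.17 million are unemployed in steady state.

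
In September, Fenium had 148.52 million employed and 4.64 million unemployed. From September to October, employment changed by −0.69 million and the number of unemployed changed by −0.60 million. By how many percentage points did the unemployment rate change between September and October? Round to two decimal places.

September: labor force = 148.52 + 4.64 = 153.16; u = 4.64/153.16 = 3.03%.
October: labor force = 147.83 + 4.04 = 151.87; u = 4.04/151.87 = 2.66%.
Change = 2.66% − 3.03% = −0.37 pp.

The unemployment rate changed by −0.37 percentage points.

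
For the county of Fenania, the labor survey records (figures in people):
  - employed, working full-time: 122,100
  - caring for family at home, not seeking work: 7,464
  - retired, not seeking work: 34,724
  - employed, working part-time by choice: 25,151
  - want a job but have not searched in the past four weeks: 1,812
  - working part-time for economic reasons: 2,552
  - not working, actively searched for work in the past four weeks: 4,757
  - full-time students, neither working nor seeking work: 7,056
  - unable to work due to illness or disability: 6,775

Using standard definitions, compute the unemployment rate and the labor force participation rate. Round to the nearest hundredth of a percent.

Unemployment rate ≈ 3.08%; labor force participation rate ≈ 72.77%.

Employed = 122,100 + 25,151 + 2,552 = 149,803 (anyone who worked, including part-time for economic reasons, counts as employed).
Unemployed = 4,757.
Labor force = 149,803 + 4,757 = 154,560.
Not in labor force = 7,464 + 34,724 + 1,812 + 7,056 + 6,775 = 57,831 (those not working and not actively searching are outside the labor force — including those who want a job but have given up searching).
Civilian working-age population = 154,560 + 57,831 = 212,391.
Unemployment rate = 4,757 / 154,560 = 3.08%.
Labor force participation rate = 154,560 / 212,391 = 72.77%.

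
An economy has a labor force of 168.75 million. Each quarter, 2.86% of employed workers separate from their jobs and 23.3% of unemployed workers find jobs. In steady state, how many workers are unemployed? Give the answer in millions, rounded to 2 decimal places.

Steady-state unemployment rate u* = s/(s+f) = 2.86/(2.86+23.3) = 0.109327.
Unemployed = u* × labor force = 0.109327 × 168.75 ≈ 18.45 million.

About 18.45 million are unemployed in steady state.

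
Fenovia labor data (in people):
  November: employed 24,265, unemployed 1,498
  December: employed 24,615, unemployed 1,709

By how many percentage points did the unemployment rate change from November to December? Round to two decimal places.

November: labor force = 24,265 + 1,498 = 25,763; u = 1,498/25,763 = 5.81%.
December: labor force = 24,615 + 1,709 = 26,324; u = 1,709/26,324 = 6.49%.
Change = 6.49% − 5.81% = +0.68 pp.

The unemployment rate changed by +0.68 percentage points.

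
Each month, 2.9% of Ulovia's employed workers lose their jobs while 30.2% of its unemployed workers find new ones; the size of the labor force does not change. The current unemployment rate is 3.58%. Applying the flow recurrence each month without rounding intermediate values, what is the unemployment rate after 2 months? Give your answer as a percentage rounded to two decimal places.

With a fixed labor force, u_{t+1} = u_t + s·(1−u_t) − f·u_t = u_t·(1−s−f) + s.
Here 1−s−f = 0.669 and s = 0.029.
u_1 = 0.035800 × 0.669 + 0.029 = 0.052950.
u_2 = 0.052950 × 0.669 + 0.029 = 0.064424.

Unemployment rate after two months ≈ 6.44%.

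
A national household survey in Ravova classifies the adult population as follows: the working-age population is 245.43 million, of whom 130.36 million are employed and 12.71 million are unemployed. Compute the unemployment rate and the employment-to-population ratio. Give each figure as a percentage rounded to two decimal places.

Unemployment rate ≈ 8.88%; employment-population ratio ≈ 53.11%.

Labor force = employed + unemployed = 130.36 + 12.71 = 143.07 million.
Unemployment rate = 12.71 / 143.07 = 8.88%.
Employment-population ratio = 130.36 / 245.43 = 53.11%.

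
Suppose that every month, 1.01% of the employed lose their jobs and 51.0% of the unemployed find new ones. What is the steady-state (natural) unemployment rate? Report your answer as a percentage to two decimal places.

Steady-state unemployment rate ≈ 1.94%.

At steady state the flows balance: s·E = f·U, so U/(E+U) = s/(s+f).
u* = 1.01 / (1.01 + 51.0) = 1.01 / 52.01 = 1.94%.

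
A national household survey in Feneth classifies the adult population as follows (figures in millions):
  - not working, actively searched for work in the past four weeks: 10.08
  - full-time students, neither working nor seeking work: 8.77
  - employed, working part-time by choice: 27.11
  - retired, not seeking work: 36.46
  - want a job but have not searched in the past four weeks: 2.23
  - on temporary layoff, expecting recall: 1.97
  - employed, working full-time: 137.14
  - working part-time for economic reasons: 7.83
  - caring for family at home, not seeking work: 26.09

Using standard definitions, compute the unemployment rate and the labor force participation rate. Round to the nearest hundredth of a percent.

Employed = 27.11 + 137.14 + 7.83 = 172.08 million (anyone who worked, including part-time for economic reasons, counts as employed).
Unemployed = 10.08 + 1.97 = 12.05 million (jobless and actively searching, or on temporary layoff).
Labor force = 172.08 + 12.05 = 184.13 million.
Not in labor force = 8.77 + 36.46 + 2.23 + 26.09 = 73.55 million (those not working and not actively searching are outside the labor force — including those who want a job but have given up searching).
Civilian working-age population = 184.13 + 73.55 = 257.68 million.
Unemployment rate = 12.05 / 184.13 = 6.54%.
Labor force participation rate = 184.13 / 257.68 = 71.46%.

Unemployment rate ≈ 6.54%; labor force participation rate ≈ 71.46%.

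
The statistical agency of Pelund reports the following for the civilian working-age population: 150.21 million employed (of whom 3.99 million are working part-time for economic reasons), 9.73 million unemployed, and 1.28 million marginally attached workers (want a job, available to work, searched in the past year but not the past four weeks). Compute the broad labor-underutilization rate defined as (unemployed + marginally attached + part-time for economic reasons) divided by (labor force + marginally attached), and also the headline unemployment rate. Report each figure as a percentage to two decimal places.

Broad underutilization rate ≈ 9.30%; headline unemployment rate ≈ 6.08%.

Labor force = 150.21 + 9.73 = 159.94 million.
Numerator = 9.73 + 1.28 + 3.99 = 15.00 million.
Denominator = 159.94 + 1.28 = 161.22 million.
Broad rate = 15.00 / 161.22 = 9.30%.
Headline unemployment rate = 9.73 / 159.94 = 6.08%.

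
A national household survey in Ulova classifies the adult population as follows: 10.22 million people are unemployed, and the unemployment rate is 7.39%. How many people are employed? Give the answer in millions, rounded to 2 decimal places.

Labor force = U / u = 10.22 / 0.0739 ≈ 138.29 million.
Employed = labor force − unemployed = 138.29 − 10.22 = 128.07 million.

About 128.07 million are employed.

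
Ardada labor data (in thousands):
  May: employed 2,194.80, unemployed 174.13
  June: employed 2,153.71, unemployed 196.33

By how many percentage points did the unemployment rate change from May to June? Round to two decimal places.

The unemployment rate changed by +1.00 percentage points.

May: labor force = 2,194.80 + 174.13 = 2,368.93; u = 174.13/2,368.93 = 7.35%.
June: labor force = 2,153.71 + 196.33 = 2,350.04; u = 196.33/2,350.04 = 8.35%.
Change = 8.35% − 7.35% = +1.00 pp.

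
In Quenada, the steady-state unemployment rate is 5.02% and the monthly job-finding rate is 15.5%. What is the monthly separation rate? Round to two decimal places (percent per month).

Separation rate ≈ 0.82% per month.

From u* = s/(s+f): s = u·f/(1−u).
s = 0.0502 × 15.5 / (1 − 0.0502) = 0.7781 / 0.9498 ≈ 0.82% per month.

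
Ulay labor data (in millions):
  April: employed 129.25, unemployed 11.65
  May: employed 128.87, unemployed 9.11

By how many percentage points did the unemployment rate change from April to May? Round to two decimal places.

April: labor force = 129.25 + 11.65 = 140.90; u = 11.65/140.90 = 8.27%.
May: labor force = 128.87 + 9.11 = 137.98; u = 9.11/137.98 = 6.60%.
Change = 6.60% − 8.27% = −1.67 pp.

The unemployment rate changed by −1.67 percentage points.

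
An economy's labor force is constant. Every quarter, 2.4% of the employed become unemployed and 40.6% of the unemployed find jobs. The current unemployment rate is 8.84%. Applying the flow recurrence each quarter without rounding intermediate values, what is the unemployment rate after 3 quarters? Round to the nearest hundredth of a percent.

Unemployment rate after three quarters ≈ 6.18%.

With a fixed labor force, u_{t+1} = u_t + s·(1−u_t) − f·u_t = u_t·(1−s−f) + s.
Here 1−s−f = 0.570 and s = 0.024.
u_1 = 0.088400 × 0.570 + 0.024 = 0.074388.
u_2 = 0.074388 × 0.570 + 0.024 = 0.066401.
u_3 = 0.066401 × 0.570 + 0.024 = 0.061849.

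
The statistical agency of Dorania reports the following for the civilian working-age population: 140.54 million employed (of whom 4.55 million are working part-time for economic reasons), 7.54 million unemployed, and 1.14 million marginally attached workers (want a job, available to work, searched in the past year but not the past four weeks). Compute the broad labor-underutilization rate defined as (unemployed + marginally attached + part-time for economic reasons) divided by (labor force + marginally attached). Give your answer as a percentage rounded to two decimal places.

Broad underutilization rate ≈ 8.87%.

Labor force = 140.54 + 7.54 = 148.08 million.
Numerator = 7.54 + 1.14 + 4.55 = 13.23 million.
Denominator = 148.08 + 1.14 = 149.22 million.
Broad rate = 13.23 / 149.22 = 8.87%.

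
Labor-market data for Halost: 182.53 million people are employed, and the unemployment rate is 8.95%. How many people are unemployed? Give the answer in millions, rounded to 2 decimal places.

Let U be the number unemployed. The labor force is E + U, and U/(E+U) = 0.0895.
So U = 0.0895 × 182.53 / (1 − 0.0895) = 16.3364 / 0.9105 ≈ 17.94 million.

About 17.94 million are unemployed.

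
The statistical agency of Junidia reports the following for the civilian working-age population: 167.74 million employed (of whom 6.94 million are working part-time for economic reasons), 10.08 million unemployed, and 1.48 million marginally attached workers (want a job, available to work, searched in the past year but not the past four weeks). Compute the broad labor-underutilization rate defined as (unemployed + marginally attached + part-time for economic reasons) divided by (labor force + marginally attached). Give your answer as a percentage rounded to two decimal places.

Labor force = 167.74 + 10.08 = 177.82 million.
Numerator = 10.08 + 1.48 + 6.94 = 18.50 million.
Denominator = 177.82 + 1.48 = 179.30 million.
Broad rate = 18.50 / 179.30 = 10.32%.

Broad underutilization rate ≈ 10.32%.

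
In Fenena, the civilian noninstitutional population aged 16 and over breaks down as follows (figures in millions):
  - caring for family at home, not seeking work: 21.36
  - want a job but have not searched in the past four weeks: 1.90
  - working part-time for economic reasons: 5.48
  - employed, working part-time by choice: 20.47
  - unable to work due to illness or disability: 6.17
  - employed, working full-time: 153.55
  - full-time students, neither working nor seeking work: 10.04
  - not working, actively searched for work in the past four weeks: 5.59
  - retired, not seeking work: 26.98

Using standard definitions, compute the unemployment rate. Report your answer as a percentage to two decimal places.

Employed = 5.48 + 20.47 + 153.55 = 179.50 million (anyone who worked, including part-time for economic reasons, counts as employed).
Unemployed = 5.59 million.
Labor force = 179.50 + 5.59 = 185.09 million.
Unemployment rate = 5.59 / 185.09 = 3.02%.

Unemployment rate ≈ 3.02%.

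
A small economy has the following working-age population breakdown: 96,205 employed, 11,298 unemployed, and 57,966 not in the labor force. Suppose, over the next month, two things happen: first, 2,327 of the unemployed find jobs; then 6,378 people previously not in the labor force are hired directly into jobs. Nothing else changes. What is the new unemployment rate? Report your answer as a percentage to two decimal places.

New unemployment rate ≈ 7.88%.

Initially, labor force = 96,205 + 11,298 = 107,503, so u = 11,298/107,503 = 10.51%.
After the first change, unemployed falls and employed rises by 2,327; labor force unchanged → E = 98,532, U = 8,971, labor force = 107,503.
After the second change, employed and labor force both rise by 6,378; unemployed unchanged → E = 104,910, U = 8,971, labor force = 113,881.
New unemployment rate = 8,971 / 113,881 = 7.88%.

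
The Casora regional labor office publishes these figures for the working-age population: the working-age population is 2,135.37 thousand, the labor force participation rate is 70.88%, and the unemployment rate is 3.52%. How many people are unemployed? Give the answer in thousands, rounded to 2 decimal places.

Labor force = 0.7088 × 2,135.37 = 1,513.55 thousand.
Unemployed = 0.0352 × 1,513.55 ≈ 53.28 thousand.

About 53.28 thousand are unemployed.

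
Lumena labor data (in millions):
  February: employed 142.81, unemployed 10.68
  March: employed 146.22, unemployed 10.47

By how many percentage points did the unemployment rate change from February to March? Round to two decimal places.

The unemployment rate changed by −0.28 percentage points.

February: labor force = 142.81 + 10.68 = 153.49; u = 10.68/153.49 = 6.96%.
March: labor force = 146.22 + 10.47 = 156.69; u = 10.47/156.69 = 6.68%.
Change = 6.68% − 6.96% = −0.28 pp.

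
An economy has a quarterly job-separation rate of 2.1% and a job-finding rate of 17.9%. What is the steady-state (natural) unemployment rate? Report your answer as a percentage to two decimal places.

At steady state the flows balance: s·E = f·U, so U/(E+U) = s/(s+f).
u* = 2.1 / (2.1 + 17.9) = 2.1 / 20.00 = 10.50%.

Steady-state unemployment rate ≈ 10.50%.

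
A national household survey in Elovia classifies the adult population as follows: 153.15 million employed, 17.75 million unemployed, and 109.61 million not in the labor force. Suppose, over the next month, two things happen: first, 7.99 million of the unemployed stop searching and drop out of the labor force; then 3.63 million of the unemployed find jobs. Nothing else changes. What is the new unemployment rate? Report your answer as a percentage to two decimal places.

Initially, labor force = 153.15 + 17.75 = 170.90 million, so u = 17.75/170.90 = 10.39%.
After the first change, unemployed and labor force both fall by 7.99 → E = 153.15, U = 9.76, labor force = 162.91 million.
After the second change, unemployed falls and employed rises by 3.63; labor force unchanged → E = 156.78, U = 6.13, labor force = 162.91 million.
New unemployment rate = 6.13 / 162.91 = 3.76%.

New unemployment rate ≈ 3.76%.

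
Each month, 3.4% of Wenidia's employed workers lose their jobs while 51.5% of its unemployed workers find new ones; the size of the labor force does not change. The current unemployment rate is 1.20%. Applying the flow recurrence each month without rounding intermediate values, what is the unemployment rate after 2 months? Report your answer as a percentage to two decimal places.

Unemployment rate after two months ≈ 5.18%.

With a fixed labor force, u_{t+1} = u_t + s·(1−u_t) − f·u_t = u_t·(1−s−f) + s.
Here 1−s−f = 0.451 and s = 0.034.
u_1 = 0.012000 × 0.451 + 0.034 = 0.039412.
u_2 = 0.039412 × 0.451 + 0.034 = 0.051775.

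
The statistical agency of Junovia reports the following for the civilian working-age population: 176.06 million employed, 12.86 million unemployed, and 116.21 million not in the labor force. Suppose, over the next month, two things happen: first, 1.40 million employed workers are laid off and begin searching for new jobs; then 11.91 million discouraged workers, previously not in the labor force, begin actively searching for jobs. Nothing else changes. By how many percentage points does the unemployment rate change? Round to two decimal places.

The unemployment rate changes by +6.22 percentage points.

Initially, labor force = 176.06 + 12.86 = 188.92 million, so u = 12.86/188.92 = 6.81%.
After the first change, employed falls and unemployed rises by 1.40; labor force unchanged → E = 174.66, U = 14.26, labor force = 188.92 million.
After the second change, unemployed and labor force both rise by 11.91 → E = 174.66, U = 26.17, labor force = 200.83 million.
New unemployment rate = 26.17 / 200.83 = 13.03%.
Change = 13.03% − 6.81% = +6.22 percentage points.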